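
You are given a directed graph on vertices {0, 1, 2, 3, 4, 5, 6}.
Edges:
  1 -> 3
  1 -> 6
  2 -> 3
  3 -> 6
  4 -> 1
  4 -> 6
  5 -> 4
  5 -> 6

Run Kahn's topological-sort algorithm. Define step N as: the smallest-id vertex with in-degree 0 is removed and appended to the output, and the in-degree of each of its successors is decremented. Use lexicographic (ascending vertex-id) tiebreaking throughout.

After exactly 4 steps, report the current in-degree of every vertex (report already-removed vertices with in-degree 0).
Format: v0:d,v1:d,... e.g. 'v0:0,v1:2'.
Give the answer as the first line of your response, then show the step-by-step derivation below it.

v0:0,v1:0,v2:0,v3:1,v4:0,v5:0,v6:2

step 1: output 0; order=[0]; indeg=(0,1,0,2,1,0,4)
step 2: output 2; order=[0,2]; indeg=(0,1,0,1,1,0,4)
step 3: output 5; order=[0,2,5]; indeg=(0,1,0,1,0,0,3)
step 4: output 4; order=[0,2,5,4]; indeg=(0,0,0,1,0,0,2)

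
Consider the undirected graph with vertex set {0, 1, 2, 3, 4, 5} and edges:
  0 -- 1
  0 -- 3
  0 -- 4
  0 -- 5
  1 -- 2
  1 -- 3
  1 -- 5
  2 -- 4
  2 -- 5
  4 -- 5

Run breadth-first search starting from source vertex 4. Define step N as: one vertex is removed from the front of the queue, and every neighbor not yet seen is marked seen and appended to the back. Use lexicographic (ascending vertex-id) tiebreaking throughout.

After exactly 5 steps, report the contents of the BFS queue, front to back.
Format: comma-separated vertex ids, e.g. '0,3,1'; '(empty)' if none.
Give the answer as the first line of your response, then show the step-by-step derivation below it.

3

step 1: dequeue 4; queue=[0,2,5]; order=4
step 2: dequeue 0; queue=[2,5,1,3]; order=4,0
step 3: dequeue 2; queue=[5,1,3]; order=4,0,2
step 4: dequeue 5; queue=[1,3]; order=4,0,2,5
step 5: dequeue 1; queue=[3]; order=4,0,2,5,1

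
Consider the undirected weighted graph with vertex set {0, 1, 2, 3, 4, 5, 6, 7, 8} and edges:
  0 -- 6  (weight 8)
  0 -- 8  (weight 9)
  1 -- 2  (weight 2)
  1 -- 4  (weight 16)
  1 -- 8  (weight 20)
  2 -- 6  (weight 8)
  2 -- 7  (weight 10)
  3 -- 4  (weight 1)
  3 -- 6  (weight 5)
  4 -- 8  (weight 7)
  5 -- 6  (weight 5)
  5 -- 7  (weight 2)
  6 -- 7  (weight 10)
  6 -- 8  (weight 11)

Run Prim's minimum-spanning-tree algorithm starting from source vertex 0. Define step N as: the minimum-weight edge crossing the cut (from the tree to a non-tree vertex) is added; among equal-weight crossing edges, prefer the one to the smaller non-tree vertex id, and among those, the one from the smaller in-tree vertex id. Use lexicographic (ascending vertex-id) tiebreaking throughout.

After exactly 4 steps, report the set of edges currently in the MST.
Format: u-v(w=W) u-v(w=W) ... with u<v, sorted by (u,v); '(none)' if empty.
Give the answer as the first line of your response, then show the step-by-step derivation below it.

0-6(w=8) 3-4(w=1) 3-6(w=5) 5-6(w=5)

step 1: add edge 0-6 (w=8); MST = {0-6(w=8)}
step 2: add edge 3-6 (w=5); MST = {0-6(w=8) 3-6(w=5)}
step 3: add edge 3-4 (w=1); MST = {0-6(w=8) 3-4(w=1) 3-6(w=5)}
step 4: add edge 5-6 (w=5); MST = {0-6(w=8) 3-4(w=1) 3-6(w=5) 5-6(w=5)}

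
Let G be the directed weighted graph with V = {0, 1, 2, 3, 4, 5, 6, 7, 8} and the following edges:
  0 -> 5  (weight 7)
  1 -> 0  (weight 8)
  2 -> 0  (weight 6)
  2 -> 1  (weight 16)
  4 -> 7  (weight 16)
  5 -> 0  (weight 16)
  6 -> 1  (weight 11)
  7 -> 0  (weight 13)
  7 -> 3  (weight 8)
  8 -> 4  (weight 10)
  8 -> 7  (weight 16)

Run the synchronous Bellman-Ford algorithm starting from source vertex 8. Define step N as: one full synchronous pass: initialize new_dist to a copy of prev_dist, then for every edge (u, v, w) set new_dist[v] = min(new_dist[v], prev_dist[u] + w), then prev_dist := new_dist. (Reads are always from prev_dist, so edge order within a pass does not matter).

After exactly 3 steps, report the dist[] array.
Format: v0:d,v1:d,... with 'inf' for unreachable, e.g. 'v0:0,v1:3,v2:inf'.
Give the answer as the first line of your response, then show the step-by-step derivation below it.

v0:29,v1:inf,v2:inf,v3:24,v4:10,v5:36,v6:inf,v7:16,v8:0

step 1: dist = v0:inf,v1:inf,v2:inf,v3:inf,v4:10,v5:inf,v6:inf,v7:16,v8:0
step 2: dist = v0:29,v1:inf,v2:inf,v3:24,v4:10,v5:inf,v6:inf,v7:16,v8:0
step 3: dist = v0:29,v1:inf,v2:inf,v3:24,v4:10,v5:36,v6:inf,v7:16,v8:0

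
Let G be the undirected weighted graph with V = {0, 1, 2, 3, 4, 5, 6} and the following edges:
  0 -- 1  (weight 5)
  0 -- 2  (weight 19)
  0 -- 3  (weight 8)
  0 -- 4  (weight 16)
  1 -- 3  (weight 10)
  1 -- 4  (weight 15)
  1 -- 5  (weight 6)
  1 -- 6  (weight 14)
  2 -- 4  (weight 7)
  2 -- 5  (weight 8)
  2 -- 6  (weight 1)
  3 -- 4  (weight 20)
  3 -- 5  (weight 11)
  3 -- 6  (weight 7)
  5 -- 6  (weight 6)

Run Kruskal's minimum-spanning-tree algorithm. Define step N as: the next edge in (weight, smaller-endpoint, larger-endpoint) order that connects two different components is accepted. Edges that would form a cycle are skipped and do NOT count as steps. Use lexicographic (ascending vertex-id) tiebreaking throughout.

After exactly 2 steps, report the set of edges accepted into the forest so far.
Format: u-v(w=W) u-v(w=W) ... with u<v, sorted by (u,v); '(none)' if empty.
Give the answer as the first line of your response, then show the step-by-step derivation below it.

0-1(w=5) 2-6(w=1)

step 1: add edge 2-6 (w=1); MST = {2-6(w=1)}
step 2: add edge 0-1 (w=5); MST = {0-1(w=5) 2-6(w=1)}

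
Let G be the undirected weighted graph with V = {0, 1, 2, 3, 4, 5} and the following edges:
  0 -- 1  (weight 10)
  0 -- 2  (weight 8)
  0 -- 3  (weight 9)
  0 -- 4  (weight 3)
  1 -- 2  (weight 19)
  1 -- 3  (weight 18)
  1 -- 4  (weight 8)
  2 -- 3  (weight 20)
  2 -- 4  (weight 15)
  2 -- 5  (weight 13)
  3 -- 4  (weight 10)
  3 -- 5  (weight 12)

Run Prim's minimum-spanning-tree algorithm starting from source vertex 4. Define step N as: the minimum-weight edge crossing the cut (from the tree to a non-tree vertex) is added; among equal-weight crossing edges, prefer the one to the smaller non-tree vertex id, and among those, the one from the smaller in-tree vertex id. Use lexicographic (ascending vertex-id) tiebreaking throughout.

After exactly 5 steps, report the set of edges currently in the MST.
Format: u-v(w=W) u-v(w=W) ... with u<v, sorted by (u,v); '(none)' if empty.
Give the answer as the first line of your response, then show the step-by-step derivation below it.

0-2(w=8) 0-3(w=9) 0-4(w=3) 1-4(w=8) 3-5(w=12)

step 1: add edge 0-4 (w=3); MST = {0-4(w=3)}
step 2: add edge 1-4 (w=8); MST = {0-4(w=3) 1-4(w=8)}
step 3: add edge 0-2 (w=8); MST = {0-2(w=8) 0-4(w=3) 1-4(w=8)}
step 4: add edge 0-3 (w=9); MST = {0-2(w=8) 0-3(w=9) 0-4(w=3) 1-4(w=8)}
step 5: add edge 3-5 (w=12); MST = {0-2(w=8) 0-3(w=9) 0-4(w=3) 1-4(w=8) 3-5(w=12)}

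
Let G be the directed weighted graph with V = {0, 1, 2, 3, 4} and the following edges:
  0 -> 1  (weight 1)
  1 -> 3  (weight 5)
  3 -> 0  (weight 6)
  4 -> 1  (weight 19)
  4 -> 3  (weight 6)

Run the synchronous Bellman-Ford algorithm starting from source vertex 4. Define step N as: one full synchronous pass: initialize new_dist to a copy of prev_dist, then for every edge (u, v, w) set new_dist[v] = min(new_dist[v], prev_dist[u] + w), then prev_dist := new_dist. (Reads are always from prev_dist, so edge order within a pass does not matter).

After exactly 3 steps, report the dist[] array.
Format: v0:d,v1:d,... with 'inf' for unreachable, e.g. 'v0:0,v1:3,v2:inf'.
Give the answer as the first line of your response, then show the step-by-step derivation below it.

v0:12,v1:13,v2:inf,v3:6,v4:0

step 1: dist = v0:inf,v1:19,v2:inf,v3:6,v4:0
step 2: dist = v0:12,v1:19,v2:inf,v3:6,v4:0
step 3: dist = v0:12,v1:13,v2:inf,v3:6,v4:0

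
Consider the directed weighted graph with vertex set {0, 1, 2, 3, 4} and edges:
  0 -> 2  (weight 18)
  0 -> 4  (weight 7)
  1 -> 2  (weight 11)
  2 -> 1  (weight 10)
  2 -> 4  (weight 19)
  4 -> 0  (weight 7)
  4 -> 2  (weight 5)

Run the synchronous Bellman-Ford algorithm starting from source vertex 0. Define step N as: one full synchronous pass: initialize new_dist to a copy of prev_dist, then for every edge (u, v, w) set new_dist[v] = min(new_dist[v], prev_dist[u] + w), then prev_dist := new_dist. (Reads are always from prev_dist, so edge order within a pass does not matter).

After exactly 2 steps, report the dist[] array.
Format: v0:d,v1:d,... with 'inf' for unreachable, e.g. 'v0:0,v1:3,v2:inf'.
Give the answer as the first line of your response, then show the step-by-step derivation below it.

v0:0,v1:28,v2:12,v3:inf,v4:7

step 1: dist = v0:0,v1:inf,v2:18,v3:inf,v4:7
step 2: dist = v0:0,v1:28,v2:12,v3:inf,v4:7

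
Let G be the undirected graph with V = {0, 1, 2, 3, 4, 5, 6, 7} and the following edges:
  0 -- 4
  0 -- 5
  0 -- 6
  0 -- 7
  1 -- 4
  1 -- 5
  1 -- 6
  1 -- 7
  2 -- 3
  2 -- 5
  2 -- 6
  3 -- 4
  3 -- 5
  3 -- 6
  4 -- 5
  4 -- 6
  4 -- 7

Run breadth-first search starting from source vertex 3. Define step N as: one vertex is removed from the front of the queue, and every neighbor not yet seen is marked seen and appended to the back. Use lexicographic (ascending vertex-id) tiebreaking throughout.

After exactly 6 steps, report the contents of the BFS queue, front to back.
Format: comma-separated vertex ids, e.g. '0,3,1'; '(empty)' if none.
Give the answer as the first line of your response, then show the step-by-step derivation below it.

1,7

step 1: dequeue 3; queue=[2,4,5,6]; order=3
step 2: dequeue 2; queue=[4,5,6]; order=3,2
step 3: dequeue 4; queue=[5,6,0,1,7]; order=3,2,4
step 4: dequeue 5; queue=[6,0,1,7]; order=3,2,4,5
step 5: dequeue 6; queue=[0,1,7]; order=3,2,4,5,6
step 6: dequeue 0; queue=[1,7]; order=3,2,4,5,6,0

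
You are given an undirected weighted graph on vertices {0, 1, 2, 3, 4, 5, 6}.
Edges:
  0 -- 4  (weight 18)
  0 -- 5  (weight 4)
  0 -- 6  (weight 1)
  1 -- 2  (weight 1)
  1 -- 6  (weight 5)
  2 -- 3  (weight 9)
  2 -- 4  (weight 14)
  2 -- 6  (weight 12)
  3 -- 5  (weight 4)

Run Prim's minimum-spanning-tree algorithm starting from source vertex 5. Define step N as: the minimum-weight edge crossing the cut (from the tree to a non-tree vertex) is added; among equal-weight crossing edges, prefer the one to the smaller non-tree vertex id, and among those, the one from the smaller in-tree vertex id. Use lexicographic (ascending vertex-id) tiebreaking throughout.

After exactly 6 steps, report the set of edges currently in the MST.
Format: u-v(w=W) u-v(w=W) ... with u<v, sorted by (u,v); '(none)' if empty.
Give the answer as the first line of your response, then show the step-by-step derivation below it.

0-5(w=4) 0-6(w=1) 1-2(w=1) 1-6(w=5) 2-4(w=14) 3-5(w=4)

step 1: add edge 0-5 (w=4); MST = {0-5(w=4)}
step 2: add edge 0-6 (w=1); MST = {0-5(w=4) 0-6(w=1)}
step 3: add edge 3-5 (w=4); MST = {0-5(w=4) 0-6(w=1) 3-5(w=4)}
step 4: add edge 1-6 (w=5); MST = {0-5(w=4) 0-6(w=1) 1-6(w=5) 3-5(w=4)}
step 5: add edge 1-2 (w=1); MST = {0-5(w=4) 0-6(w=1) 1-2(w=1) 1-6(w=5) 3-5(w=4)}
step 6: add edge 2-4 (w=14); MST = {0-5(w=4) 0-6(w=1) 1-2(w=1) 1-6(w=5) 2-4(w=14) 3-5(w=4)}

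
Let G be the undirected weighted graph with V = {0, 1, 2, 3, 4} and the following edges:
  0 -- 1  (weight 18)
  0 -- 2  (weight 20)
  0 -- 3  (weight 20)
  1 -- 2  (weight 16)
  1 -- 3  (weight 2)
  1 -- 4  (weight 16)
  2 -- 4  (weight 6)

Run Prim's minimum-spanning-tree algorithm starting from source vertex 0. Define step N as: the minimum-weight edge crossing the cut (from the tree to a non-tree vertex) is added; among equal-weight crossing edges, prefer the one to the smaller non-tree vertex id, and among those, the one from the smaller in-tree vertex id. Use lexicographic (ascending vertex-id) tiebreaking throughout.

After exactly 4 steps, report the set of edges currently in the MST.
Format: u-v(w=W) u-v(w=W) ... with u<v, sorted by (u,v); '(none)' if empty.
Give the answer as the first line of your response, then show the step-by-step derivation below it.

0-1(w=18) 1-2(w=16) 1-3(w=2) 2-4(w=6)

step 1: add edge 0-1 (w=18); MST = {0-1(w=18)}
step 2: add edge 1-3 (w=2); MST = {0-1(w=18) 1-3(w=2)}
step 3: add edge 1-2 (w=16); MST = {0-1(w=18) 1-2(w=16) 1-3(w=2)}
step 4: add edge 2-4 (w=6); MST = {0-1(w=18) 1-2(w=16) 1-3(w=2) 2-4(w=6)}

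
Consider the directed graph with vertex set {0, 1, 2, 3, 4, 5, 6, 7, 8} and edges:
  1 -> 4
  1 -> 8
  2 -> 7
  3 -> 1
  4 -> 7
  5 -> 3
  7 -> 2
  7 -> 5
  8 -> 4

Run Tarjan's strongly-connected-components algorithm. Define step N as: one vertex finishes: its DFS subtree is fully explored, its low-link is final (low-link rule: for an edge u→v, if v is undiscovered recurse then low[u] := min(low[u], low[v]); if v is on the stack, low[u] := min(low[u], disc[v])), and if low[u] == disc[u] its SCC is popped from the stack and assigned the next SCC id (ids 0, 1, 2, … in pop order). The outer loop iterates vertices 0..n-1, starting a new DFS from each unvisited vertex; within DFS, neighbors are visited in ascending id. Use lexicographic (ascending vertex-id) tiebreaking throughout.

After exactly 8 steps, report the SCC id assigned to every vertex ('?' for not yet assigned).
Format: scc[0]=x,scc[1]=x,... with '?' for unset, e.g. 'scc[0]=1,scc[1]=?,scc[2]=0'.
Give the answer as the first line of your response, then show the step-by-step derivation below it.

scc[0]=0,scc[1]=1,scc[2]=1,scc[3]=1,scc[4]=1,scc[5]=1,scc[6]=?,scc[7]=1,scc[8]=1

step 1: low=(low[0]=0,low[1]=?,low[2]=?,low[3]=?,low[4]=?,low[5]=?,low[6]=?,low[7]=?,low[8]=?); scc=(scc[0]=0,scc[1]=?,scc[2]=?,scc[3]=?,scc[4]=?,scc[5]=?,scc[6]=?,scc[7]=?,scc[8]=?)
step 2: low=(low[0]=0,low[1]=1,low[2]=3,low[3]=?,low[4]=2,low[5]=?,low[6]=?,low[7]=3,low[8]=?); scc=(scc[0]=0,scc[1]=?,scc[2]=?,scc[3]=?,scc[4]=?,scc[5]=?,scc[6]=?,scc[7]=?,scc[8]=?)
step 3: low=(low[0]=0,low[1]=1,low[2]=3,low[3]=1,low[4]=2,low[5]=5,low[6]=?,low[7]=3,low[8]=?); scc=(scc[0]=0,scc[1]=?,scc[2]=?,scc[3]=?,scc[4]=?,scc[5]=?,scc[6]=?,scc[7]=?,scc[8]=?)
step 4: low=(low[0]=0,low[1]=1,low[2]=3,low[3]=1,low[4]=2,low[5]=1,low[6]=?,low[7]=3,low[8]=?); scc=(scc[0]=0,scc[1]=?,scc[2]=?,scc[3]=?,scc[4]=?,scc[5]=?,scc[6]=?,scc[7]=?,scc[8]=?)
step 5: low=(low[0]=0,low[1]=1,low[2]=3,low[3]=1,low[4]=2,low[5]=1,low[6]=?,low[7]=1,low[8]=?); scc=(scc[0]=0,scc[1]=?,scc[2]=?,scc[3]=?,scc[4]=?,scc[5]=?,scc[6]=?,scc[7]=?,scc[8]=?)
step 6: low=(low[0]=0,low[1]=1,low[2]=3,low[3]=1,low[4]=1,low[5]=1,low[6]=?,low[7]=1,low[8]=?); scc=(scc[0]=0,scc[1]=?,scc[2]=?,scc[3]=?,scc[4]=?,scc[5]=?,scc[6]=?,scc[7]=?,scc[8]=?)
step 7: low=(low[0]=0,low[1]=1,low[2]=3,low[3]=1,low[4]=1,low[5]=1,low[6]=?,low[7]=1,low[8]=2); scc=(scc[0]=0,scc[1]=?,scc[2]=?,scc[3]=?,scc[4]=?,scc[5]=?,scc[6]=?,scc[7]=?,scc[8]=?)
step 8: low=(low[0]=0,low[1]=1,low[2]=3,low[3]=1,low[4]=1,low[5]=1,low[6]=?,low[7]=1,low[8]=2); scc=(scc[0]=0,scc[1]=1,scc[2]=1,scc[3]=1,scc[4]=1,scc[5]=1,scc[6]=?,scc[7]=1,scc[8]=1)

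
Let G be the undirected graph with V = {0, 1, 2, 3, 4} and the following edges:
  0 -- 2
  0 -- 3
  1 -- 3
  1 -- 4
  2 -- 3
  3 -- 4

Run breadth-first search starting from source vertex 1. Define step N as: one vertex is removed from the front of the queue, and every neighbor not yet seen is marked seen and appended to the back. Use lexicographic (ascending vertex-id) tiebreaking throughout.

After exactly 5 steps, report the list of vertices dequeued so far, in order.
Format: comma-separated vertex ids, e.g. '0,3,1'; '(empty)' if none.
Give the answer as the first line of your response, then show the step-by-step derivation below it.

1,3,4,0,2

step 1: dequeue 1; queue=[3,4]; order=1
step 2: dequeue 3; queue=[4,0,2]; order=1,3
step 3: dequeue 4; queue=[0,2]; order=1,3,4
step 4: dequeue 0; queue=[2]; order=1,3,4,0
step 5: dequeue 2; queue=[(empty)]; order=1,3,4,0,2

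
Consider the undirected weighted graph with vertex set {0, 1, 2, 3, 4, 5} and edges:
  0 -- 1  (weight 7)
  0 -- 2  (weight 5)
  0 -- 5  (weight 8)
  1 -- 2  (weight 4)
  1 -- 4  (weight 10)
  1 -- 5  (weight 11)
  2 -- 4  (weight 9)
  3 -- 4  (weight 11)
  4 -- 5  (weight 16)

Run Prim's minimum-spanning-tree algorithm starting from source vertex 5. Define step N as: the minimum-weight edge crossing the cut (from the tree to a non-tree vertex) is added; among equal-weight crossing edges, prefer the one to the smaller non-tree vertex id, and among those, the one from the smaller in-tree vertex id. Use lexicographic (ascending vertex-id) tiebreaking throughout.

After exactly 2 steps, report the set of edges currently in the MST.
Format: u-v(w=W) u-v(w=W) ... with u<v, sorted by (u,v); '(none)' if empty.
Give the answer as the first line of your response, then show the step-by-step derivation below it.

0-2(w=5) 0-5(w=8)

step 1: add edge 0-5 (w=8); MST = {0-5(w=8)}
step 2: add edge 0-2 (w=5); MST = {0-2(w=5) 0-5(w=8)}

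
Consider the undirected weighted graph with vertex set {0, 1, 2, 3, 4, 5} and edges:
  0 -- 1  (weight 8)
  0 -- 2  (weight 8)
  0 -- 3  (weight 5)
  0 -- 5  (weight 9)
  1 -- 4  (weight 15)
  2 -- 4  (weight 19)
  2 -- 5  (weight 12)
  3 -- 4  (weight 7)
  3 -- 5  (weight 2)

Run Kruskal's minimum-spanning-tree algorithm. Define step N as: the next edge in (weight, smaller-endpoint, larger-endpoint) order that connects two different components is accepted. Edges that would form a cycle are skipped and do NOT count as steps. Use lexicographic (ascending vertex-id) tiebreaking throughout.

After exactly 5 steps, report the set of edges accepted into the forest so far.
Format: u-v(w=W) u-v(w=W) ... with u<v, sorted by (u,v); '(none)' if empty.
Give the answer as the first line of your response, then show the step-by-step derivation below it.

0-1(w=8) 0-2(w=8) 0-3(w=5) 3-4(w=7) 3-5(w=2)

step 1: add edge 3-5 (w=2); MST = {3-5(w=2)}
step 2: add edge 0-3 (w=5); MST = {0-3(w=5) 3-5(w=2)}
step 3: add edge 3-4 (w=7); MST = {0-3(w=5) 3-4(w=7) 3-5(w=2)}
step 4: add edge 0-1 (w=8); MST = {0-1(w=8) 0-3(w=5) 3-4(w=7) 3-5(w=2)}
step 5: add edge 0-2 (w=8); MST = {0-1(w=8) 0-2(w=8) 0-3(w=5) 3-4(w=7) 3-5(w=2)}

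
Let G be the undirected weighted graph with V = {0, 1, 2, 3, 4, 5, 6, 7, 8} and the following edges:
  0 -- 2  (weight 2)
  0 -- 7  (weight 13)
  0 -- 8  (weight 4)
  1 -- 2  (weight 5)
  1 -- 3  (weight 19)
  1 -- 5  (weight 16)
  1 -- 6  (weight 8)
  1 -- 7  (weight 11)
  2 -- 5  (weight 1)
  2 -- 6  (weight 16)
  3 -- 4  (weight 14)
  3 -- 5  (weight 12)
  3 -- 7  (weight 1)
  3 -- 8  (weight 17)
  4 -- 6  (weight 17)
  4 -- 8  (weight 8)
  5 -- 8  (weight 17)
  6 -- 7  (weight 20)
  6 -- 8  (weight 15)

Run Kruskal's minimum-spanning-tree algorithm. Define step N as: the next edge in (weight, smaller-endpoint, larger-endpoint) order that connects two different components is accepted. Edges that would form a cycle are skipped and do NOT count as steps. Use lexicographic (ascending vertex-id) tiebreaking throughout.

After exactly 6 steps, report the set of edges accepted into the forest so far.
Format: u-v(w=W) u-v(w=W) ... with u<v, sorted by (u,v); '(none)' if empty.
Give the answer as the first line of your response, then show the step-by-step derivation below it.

0-2(w=2) 0-8(w=4) 1-2(w=5) 1-6(w=8) 2-5(w=1) 3-7(w=1)

step 1: add edge 2-5 (w=1); MST = {2-5(w=1)}
step 2: add edge 3-7 (w=1); MST = {2-5(w=1) 3-7(w=1)}
step 3: add edge 0-2 (w=2); MST = {0-2(w=2) 2-5(w=1) 3-7(w=1)}
step 4: add edge 0-8 (w=4); MST = {0-2(w=2) 0-8(w=4) 2-5(w=1) 3-7(w=1)}
step 5: add edge 1-2 (w=5); MST = {0-2(w=2) 0-8(w=4) 1-2(w=5) 2-5(w=1) 3-7(w=1)}
step 6: add edge 1-6 (w=8); MST = {0-2(w=2) 0-8(w=4) 1-2(w=5) 1-6(w=8) 2-5(w=1) 3-7(w=1)}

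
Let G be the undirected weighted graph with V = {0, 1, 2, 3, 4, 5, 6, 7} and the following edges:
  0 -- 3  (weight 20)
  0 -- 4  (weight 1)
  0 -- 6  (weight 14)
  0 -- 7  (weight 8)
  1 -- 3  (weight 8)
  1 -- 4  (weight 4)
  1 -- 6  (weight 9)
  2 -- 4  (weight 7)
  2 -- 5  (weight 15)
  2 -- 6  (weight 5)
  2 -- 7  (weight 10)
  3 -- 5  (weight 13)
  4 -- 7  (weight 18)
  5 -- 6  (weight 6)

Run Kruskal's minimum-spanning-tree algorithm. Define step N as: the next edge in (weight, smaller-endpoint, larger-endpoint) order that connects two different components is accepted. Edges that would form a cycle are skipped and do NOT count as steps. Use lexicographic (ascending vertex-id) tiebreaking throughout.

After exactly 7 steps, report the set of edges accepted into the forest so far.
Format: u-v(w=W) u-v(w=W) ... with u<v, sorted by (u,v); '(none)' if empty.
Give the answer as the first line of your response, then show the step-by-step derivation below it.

0-4(w=1) 0-7(w=8) 1-3(w=8) 1-4(w=4) 2-4(w=7) 2-6(w=5) 5-6(w=6)

step 1: add edge 0-4 (w=1); MST = {0-4(w=1)}
step 2: add edge 1-4 (w=4); MST = {0-4(w=1) 1-4(w=4)}
step 3: add edge 2-6 (w=5); MST = {0-4(w=1) 1-4(w=4) 2-6(w=5)}
step 4: add edge 5-6 (w=6); MST = {0-4(w=1) 1-4(w=4) 2-6(w=5) 5-6(w=6)}
step 5: add edge 2-4 (w=7); MST = {0-4(w=1) 1-4(w=4) 2-4(w=7) 2-6(w=5) 5-6(w=6)}
step 6: add edge 0-7 (w=8); MST = {0-4(w=1) 0-7(w=8) 1-4(w=4) 2-4(w=7) 2-6(w=5) 5-6(w=6)}
step 7: add edge 1-3 (w=8); MST = {0-4(w=1) 0-7(w=8) 1-3(w=8) 1-4(w=4) 2-4(w=7) 2-6(w=5) 5-6(w=6)}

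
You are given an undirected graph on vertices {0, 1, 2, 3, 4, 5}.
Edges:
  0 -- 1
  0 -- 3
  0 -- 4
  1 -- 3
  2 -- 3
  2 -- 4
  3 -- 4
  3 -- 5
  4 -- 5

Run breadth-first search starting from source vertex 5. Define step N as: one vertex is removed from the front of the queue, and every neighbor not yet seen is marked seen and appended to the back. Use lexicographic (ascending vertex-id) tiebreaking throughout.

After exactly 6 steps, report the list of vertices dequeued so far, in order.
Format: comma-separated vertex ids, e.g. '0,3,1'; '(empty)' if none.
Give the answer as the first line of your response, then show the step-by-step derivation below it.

5,3,4,0,1,2

step 1: dequeue 5; queue=[3,4]; order=5
step 2: dequeue 3; queue=[4,0,1,2]; order=5,3
step 3: dequeue 4; queue=[0,1,2]; order=5,3,4
step 4: dequeue 0; queue=[1,2]; order=5,3,4,0
step 5: dequeue 1; queue=[2]; order=5,3,4,0,1
step 6: dequeue 2; queue=[(empty)]; order=5,3,4,0,1,2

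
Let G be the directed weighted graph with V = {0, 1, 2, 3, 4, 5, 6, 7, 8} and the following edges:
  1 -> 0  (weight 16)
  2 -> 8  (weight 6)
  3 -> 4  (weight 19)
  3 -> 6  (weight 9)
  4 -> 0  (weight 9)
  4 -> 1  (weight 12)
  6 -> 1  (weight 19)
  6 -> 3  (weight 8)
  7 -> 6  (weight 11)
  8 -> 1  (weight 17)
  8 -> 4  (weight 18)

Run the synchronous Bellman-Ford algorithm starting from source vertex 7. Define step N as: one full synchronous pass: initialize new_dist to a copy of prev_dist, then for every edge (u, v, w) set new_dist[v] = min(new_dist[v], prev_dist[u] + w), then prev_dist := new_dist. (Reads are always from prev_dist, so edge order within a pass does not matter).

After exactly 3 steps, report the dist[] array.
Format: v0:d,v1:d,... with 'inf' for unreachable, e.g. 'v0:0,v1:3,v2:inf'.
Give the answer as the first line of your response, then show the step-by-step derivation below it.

v0:46,v1:30,v2:inf,v3:19,v4:38,v5:inf,v6:11,v7:0,v8:inf

step 1: dist = v0:inf,v1:inf,v2:inf,v3:inf,v4:inf,v5:inf,v6:11,v7:0,v8:inf
step 2: dist = v0:inf,v1:30,v2:inf,v3:19,v4:inf,v5:inf,v6:11,v7:0,v8:inf
step 3: dist = v0:46,v1:30,v2:inf,v3:19,v4:38,v5:inf,v6:11,v7:0,v8:inf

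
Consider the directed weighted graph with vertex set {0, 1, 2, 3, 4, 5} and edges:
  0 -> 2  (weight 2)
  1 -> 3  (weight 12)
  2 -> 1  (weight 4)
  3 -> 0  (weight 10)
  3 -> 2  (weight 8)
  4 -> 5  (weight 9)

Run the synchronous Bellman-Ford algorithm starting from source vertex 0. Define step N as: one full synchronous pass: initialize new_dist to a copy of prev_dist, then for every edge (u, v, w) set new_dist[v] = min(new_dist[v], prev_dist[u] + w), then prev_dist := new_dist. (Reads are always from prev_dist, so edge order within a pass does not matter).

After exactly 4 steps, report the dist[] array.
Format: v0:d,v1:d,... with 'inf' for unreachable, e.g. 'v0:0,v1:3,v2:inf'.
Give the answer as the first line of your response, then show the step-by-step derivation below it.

v0:0,v1:6,v2:2,v3:18,v4:inf,v5:inf

step 1: dist = v0:0,v1:inf,v2:2,v3:inf,v4:inf,v5:inf
step 2: dist = v0:0,v1:6,v2:2,v3:inf,v4:inf,v5:inf
step 3: dist = v0:0,v1:6,v2:2,v3:18,v4:inf,v5:inf
step 4: dist = v0:0,v1:6,v2:2,v3:18,v4:inf,v5:inf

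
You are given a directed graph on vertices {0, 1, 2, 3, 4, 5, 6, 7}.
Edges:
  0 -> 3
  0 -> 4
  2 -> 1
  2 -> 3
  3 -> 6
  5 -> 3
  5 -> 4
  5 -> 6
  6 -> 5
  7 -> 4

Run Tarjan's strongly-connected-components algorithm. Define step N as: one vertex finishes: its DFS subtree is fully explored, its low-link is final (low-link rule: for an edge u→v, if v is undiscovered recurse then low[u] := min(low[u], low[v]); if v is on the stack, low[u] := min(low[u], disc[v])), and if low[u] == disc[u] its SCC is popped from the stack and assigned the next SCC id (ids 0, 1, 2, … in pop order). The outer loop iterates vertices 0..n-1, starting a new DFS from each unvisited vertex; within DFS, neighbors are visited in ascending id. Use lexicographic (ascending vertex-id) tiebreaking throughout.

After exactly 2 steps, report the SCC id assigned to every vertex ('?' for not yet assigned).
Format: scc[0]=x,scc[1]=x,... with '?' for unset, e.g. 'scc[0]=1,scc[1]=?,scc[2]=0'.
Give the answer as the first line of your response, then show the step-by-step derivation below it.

scc[0]=?,scc[1]=?,scc[2]=?,scc[3]=?,scc[4]=0,scc[5]=?,scc[6]=?,scc[7]=?

step 1: low=(low[0]=0,low[1]=?,low[2]=?,low[3]=1,low[4]=4,low[5]=1,low[6]=2,low[7]=?); scc=(scc[0]=?,scc[1]=?,scc[2]=?,scc[3]=?,scc[4]=0,scc[5]=?,scc[6]=?,scc[7]=?)
step 2: low=(low[0]=0,low[1]=?,low[2]=?,low[3]=1,low[4]=4,low[5]=1,low[6]=2,low[7]=?); scc=(scc[0]=?,scc[1]=?,scc[2]=?,scc[3]=?,scc[4]=0,scc[5]=?,scc[6]=?,scc[7]=?)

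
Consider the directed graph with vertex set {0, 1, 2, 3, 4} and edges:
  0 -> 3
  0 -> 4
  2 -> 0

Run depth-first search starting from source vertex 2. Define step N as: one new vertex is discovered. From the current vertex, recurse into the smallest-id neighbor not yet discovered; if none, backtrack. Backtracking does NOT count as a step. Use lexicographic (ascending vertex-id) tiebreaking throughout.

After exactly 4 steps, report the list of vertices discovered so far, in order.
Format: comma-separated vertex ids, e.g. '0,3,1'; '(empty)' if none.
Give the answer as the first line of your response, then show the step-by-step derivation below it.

2,0,3,4

step 1: discover 2; path=2; order=2
step 2: discover 0; path=2>0; order=2,0
step 3: discover 3; path=2>0>3; order=2,0,3
step 4: discover 4; path=2>0>4; order=2,0,3,4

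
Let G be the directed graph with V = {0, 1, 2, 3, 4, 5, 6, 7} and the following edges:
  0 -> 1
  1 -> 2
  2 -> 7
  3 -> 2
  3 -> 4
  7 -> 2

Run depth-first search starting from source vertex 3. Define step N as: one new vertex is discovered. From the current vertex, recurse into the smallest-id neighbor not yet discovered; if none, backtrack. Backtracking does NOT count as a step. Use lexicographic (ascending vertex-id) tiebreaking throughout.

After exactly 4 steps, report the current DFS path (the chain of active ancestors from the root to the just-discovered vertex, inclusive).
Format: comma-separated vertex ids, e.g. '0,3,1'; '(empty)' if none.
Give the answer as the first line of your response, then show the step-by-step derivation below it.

3,4

step 1: discover 3; path=3; order=3
step 2: discover 2; path=3>2; order=3,2
step 3: discover 7; path=3>2>7; order=3,2,7
step 4: discover 4; path=3>4; order=3,2,7,4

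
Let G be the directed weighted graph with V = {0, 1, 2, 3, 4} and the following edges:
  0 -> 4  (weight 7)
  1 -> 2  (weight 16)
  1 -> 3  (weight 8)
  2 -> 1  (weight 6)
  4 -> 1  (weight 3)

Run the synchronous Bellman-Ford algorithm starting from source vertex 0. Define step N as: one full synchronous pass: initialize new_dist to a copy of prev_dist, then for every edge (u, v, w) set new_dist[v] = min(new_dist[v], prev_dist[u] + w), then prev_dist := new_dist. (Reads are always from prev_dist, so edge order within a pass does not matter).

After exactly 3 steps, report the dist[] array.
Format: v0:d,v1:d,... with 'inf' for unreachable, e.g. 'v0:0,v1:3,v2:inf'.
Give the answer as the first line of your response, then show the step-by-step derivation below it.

v0:0,v1:10,v2:26,v3:18,v4:7

step 1: dist = v0:0,v1:inf,v2:inf,v3:inf,v4:7
step 2: dist = v0:0,v1:10,v2:inf,v3:inf,v4:7
step 3: dist = v0:0,v1:10,v2:26,v3:18,v4:7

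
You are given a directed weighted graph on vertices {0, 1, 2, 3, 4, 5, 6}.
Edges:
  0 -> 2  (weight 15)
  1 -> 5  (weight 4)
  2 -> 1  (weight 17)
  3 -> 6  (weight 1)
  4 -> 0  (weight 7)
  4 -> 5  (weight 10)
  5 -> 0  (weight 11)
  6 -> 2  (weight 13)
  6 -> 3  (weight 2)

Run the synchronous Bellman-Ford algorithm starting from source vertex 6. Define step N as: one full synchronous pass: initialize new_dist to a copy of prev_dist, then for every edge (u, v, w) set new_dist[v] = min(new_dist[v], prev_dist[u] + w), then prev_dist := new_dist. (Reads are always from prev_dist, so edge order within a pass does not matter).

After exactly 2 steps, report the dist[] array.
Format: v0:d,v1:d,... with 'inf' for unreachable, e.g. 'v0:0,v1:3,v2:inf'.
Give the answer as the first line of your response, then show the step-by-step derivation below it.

v0:inf,v1:30,v2:13,v3:2,v4:inf,v5:inf,v6:0

step 1: dist = v0:inf,v1:inf,v2:13,v3:2,v4:inf,v5:inf,v6:0
step 2: dist = v0:inf,v1:30,v2:13,v3:2,v4:inf,v5:inf,v6:0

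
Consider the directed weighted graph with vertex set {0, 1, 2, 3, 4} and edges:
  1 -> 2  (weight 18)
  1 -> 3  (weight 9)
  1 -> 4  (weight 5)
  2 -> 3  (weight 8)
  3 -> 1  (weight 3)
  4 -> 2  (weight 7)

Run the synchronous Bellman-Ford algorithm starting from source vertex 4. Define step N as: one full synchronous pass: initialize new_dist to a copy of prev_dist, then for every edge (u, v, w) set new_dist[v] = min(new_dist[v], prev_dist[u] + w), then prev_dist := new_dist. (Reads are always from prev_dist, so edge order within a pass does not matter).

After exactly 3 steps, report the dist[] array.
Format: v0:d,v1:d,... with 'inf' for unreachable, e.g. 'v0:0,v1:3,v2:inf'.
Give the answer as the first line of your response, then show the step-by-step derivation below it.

v0:inf,v1:18,v2:7,v3:15,v4:0

step 1: dist = v0:inf,v1:inf,v2:7,v3:inf,v4:0
step 2: dist = v0:inf,v1:inf,v2:7,v3:15,v4:0
step 3: dist = v0:inf,v1:18,v2:7,v3:15,v4:0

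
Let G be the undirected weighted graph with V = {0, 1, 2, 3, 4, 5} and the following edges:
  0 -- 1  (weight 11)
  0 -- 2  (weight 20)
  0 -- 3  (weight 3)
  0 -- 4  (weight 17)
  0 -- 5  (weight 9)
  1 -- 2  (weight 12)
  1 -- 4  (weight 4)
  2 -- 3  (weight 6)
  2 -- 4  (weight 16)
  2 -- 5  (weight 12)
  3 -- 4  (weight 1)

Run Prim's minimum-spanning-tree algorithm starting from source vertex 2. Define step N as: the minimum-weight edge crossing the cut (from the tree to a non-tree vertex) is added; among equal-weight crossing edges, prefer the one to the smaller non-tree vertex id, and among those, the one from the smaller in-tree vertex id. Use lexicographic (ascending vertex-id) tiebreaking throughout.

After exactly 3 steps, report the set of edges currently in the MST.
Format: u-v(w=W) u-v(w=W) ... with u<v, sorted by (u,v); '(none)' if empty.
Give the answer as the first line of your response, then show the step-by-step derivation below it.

0-3(w=3) 2-3(w=6) 3-4(w=1)

step 1: add edge 2-3 (w=6); MST = {2-3(w=6)}
step 2: add edge 3-4 (w=1); MST = {2-3(w=6) 3-4(w=1)}
step 3: add edge 0-3 (w=3); MST = {0-3(w=3) 2-3(w=6) 3-4(w=1)}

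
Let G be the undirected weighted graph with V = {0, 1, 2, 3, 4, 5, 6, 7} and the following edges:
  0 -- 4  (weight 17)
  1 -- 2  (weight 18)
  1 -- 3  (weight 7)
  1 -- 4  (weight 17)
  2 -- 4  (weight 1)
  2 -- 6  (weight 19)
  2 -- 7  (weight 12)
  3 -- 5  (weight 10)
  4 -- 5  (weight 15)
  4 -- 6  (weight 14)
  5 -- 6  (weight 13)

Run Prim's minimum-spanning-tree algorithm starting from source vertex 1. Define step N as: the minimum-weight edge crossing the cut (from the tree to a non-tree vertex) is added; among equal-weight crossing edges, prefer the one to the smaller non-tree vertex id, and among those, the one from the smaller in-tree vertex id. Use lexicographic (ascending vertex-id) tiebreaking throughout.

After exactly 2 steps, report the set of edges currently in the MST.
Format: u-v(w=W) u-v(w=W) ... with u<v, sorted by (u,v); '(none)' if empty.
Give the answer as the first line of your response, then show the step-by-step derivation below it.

1-3(w=7) 3-5(w=10)

step 1: add edge 1-3 (w=7); MST = {1-3(w=7)}
step 2: add edge 3-5 (w=10); MST = {1-3(w=7) 3-5(w=10)}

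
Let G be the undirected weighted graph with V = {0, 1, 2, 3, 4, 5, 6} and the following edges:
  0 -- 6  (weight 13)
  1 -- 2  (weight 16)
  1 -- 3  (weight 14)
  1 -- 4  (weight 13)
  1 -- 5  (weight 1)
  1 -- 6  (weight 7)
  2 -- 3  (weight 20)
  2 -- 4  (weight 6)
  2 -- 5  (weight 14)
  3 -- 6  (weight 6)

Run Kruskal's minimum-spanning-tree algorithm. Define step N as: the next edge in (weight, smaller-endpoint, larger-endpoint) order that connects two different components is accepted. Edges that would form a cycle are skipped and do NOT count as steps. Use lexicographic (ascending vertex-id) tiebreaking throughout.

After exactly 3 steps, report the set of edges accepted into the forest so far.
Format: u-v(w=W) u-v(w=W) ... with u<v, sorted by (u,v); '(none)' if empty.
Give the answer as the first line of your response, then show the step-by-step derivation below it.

1-5(w=1) 2-4(w=6) 3-6(w=6)

step 1: add edge 1-5 (w=1); MST = {1-5(w=1)}
step 2: add edge 2-4 (w=6); MST = {1-5(w=1) 2-4(w=6)}
step 3: add edge 3-6 (w=6); MST = {1-5(w=1) 2-4(w=6) 3-6(w=6)}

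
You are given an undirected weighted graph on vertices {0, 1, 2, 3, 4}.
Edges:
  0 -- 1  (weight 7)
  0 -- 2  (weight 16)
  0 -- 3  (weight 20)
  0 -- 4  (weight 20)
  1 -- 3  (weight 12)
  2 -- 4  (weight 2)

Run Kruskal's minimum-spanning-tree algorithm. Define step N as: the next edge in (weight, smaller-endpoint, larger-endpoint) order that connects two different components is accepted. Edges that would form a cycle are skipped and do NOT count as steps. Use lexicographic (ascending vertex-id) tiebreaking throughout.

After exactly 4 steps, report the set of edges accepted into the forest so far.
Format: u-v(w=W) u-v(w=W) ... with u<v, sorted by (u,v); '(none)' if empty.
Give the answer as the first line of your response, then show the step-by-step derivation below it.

0-1(w=7) 0-2(w=16) 1-3(w=12) 2-4(w=2)

step 1: add edge 2-4 (w=2); MST = {2-4(w=2)}
step 2: add edge 0-1 (w=7); MST = {0-1(w=7) 2-4(w=2)}
step 3: add edge 1-3 (w=12); MST = {0-1(w=7) 1-3(w=12) 2-4(w=2)}
step 4: add edge 0-2 (w=16); MST = {0-1(w=7) 0-2(w=16) 1-3(w=12) 2-4(w=2)}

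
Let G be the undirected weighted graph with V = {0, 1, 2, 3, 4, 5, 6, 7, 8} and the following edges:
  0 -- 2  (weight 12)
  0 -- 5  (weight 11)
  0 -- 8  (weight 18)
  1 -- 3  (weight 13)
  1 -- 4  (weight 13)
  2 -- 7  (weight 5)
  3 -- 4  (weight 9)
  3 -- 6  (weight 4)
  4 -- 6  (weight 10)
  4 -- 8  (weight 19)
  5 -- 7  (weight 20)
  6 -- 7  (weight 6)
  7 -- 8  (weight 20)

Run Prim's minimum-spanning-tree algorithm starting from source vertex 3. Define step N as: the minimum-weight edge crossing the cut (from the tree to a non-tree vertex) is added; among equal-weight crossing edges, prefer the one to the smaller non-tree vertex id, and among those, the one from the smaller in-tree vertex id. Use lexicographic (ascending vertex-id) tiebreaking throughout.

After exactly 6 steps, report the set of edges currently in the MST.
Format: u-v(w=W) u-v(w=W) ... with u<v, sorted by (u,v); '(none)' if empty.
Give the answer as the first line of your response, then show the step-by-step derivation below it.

0-2(w=12) 0-5(w=11) 2-7(w=5) 3-4(w=9) 3-6(w=4) 6-7(w=6)

step 1: add edge 3-6 (w=4); MST = {3-6(w=4)}
step 2: add edge 6-7 (w=6); MST = {3-6(w=4) 6-7(w=6)}
step 3: add edge 2-7 (w=5); MST = {2-7(w=5) 3-6(w=4) 6-7(w=6)}
step 4: add edge 3-4 (w=9); MST = {2-7(w=5) 3-4(w=9) 3-6(w=4) 6-7(w=6)}
step 5: add edge 0-2 (w=12); MST = {0-2(w=12) 2-7(w=5) 3-4(w=9) 3-6(w=4) 6-7(w=6)}
step 6: add edge 0-5 (w=11); MST = {0-2(w=12) 0-5(w=11) 2-7(w=5) 3-4(w=9) 3-6(w=4) 6-7(w=6)}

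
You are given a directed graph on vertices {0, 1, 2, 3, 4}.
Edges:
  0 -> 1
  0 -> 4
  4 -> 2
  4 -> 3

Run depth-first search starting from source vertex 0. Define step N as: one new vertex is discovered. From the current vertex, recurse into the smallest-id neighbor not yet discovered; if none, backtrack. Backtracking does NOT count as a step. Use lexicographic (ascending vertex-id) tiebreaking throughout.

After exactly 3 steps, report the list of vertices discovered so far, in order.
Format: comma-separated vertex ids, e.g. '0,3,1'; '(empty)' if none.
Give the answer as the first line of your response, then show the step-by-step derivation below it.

0,1,4

step 1: discover 0; path=0; order=0
step 2: discover 1; path=0>1; order=0,1
step 3: discover 4; path=0>4; order=0,1,4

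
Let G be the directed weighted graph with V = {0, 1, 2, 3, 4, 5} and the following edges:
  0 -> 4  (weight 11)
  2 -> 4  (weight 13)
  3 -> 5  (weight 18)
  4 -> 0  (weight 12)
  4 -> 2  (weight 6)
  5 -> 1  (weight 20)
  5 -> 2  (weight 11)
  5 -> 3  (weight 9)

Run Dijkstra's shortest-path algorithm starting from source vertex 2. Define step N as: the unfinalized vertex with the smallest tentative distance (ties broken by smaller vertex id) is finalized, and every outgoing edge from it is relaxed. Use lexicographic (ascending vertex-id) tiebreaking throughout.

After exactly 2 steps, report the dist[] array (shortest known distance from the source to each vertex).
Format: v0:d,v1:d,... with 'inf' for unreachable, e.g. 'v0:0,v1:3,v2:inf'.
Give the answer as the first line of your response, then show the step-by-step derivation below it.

v0:25,v1:inf,v2:0,v3:inf,v4:13,v5:inf

step 1: dist = v0:inf,v1:inf,v2:0,v3:inf,v4:13,v5:inf
step 2: dist = v0:25,v1:inf,v2:0,v3:inf,v4:13,v5:inf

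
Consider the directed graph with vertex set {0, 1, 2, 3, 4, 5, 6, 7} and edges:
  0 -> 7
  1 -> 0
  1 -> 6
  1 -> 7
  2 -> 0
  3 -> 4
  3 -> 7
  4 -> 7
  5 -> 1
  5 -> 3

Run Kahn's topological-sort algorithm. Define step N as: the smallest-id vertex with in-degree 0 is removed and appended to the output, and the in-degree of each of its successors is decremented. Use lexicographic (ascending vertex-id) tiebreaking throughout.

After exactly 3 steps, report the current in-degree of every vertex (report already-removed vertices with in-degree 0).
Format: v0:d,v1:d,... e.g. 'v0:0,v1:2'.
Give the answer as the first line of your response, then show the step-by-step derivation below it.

v0:0,v1:0,v2:0,v3:0,v4:1,v5:0,v6:0,v7:3

step 1: output 2; order=[2]; indeg=(1,1,0,1,1,0,1,4)
step 2: output 5; order=[2,5]; indeg=(1,0,0,0,1,0,1,4)
step 3: output 1; order=[2,5,1]; indeg=(0,0,0,0,1,0,0,3)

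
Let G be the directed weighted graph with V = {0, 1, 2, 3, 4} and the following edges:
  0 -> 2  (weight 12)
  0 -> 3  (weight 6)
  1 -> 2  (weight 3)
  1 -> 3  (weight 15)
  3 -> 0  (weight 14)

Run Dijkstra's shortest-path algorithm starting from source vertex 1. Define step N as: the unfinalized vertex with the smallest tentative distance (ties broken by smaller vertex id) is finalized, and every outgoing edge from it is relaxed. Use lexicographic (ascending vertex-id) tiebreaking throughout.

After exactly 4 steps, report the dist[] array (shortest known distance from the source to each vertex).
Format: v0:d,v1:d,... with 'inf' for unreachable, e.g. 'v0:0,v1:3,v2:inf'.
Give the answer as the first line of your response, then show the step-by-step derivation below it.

v0:29,v1:0,v2:3,v3:15,v4:inf

step 1: dist = v0:inf,v1:0,v2:3,v3:15,v4:inf
step 2: dist = v0:inf,v1:0,v2:3,v3:15,v4:inf
step 3: dist = v0:29,v1:0,v2:3,v3:15,v4:inf
step 4: dist = v0:29,v1:0,v2:3,v3:15,v4:inf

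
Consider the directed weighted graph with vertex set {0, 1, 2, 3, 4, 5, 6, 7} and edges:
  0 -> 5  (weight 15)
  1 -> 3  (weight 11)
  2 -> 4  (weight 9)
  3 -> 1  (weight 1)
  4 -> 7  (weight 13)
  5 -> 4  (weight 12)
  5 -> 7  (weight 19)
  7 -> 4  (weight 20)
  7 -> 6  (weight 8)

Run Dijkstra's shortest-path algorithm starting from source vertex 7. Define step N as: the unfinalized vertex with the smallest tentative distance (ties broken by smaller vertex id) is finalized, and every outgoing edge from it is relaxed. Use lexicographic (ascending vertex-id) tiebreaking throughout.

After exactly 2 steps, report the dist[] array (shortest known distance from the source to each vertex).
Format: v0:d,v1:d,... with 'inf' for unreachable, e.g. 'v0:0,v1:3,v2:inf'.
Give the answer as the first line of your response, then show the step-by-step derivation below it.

v0:inf,v1:inf,v2:inf,v3:inf,v4:20,v5:inf,v6:8,v7:0

step 1: dist = v0:inf,v1:inf,v2:inf,v3:inf,v4:20,v5:inf,v6:8,v7:0
step 2: dist = v0:inf,v1:inf,v2:inf,v3:inf,v4:20,v5:inf,v6:8,v7:0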